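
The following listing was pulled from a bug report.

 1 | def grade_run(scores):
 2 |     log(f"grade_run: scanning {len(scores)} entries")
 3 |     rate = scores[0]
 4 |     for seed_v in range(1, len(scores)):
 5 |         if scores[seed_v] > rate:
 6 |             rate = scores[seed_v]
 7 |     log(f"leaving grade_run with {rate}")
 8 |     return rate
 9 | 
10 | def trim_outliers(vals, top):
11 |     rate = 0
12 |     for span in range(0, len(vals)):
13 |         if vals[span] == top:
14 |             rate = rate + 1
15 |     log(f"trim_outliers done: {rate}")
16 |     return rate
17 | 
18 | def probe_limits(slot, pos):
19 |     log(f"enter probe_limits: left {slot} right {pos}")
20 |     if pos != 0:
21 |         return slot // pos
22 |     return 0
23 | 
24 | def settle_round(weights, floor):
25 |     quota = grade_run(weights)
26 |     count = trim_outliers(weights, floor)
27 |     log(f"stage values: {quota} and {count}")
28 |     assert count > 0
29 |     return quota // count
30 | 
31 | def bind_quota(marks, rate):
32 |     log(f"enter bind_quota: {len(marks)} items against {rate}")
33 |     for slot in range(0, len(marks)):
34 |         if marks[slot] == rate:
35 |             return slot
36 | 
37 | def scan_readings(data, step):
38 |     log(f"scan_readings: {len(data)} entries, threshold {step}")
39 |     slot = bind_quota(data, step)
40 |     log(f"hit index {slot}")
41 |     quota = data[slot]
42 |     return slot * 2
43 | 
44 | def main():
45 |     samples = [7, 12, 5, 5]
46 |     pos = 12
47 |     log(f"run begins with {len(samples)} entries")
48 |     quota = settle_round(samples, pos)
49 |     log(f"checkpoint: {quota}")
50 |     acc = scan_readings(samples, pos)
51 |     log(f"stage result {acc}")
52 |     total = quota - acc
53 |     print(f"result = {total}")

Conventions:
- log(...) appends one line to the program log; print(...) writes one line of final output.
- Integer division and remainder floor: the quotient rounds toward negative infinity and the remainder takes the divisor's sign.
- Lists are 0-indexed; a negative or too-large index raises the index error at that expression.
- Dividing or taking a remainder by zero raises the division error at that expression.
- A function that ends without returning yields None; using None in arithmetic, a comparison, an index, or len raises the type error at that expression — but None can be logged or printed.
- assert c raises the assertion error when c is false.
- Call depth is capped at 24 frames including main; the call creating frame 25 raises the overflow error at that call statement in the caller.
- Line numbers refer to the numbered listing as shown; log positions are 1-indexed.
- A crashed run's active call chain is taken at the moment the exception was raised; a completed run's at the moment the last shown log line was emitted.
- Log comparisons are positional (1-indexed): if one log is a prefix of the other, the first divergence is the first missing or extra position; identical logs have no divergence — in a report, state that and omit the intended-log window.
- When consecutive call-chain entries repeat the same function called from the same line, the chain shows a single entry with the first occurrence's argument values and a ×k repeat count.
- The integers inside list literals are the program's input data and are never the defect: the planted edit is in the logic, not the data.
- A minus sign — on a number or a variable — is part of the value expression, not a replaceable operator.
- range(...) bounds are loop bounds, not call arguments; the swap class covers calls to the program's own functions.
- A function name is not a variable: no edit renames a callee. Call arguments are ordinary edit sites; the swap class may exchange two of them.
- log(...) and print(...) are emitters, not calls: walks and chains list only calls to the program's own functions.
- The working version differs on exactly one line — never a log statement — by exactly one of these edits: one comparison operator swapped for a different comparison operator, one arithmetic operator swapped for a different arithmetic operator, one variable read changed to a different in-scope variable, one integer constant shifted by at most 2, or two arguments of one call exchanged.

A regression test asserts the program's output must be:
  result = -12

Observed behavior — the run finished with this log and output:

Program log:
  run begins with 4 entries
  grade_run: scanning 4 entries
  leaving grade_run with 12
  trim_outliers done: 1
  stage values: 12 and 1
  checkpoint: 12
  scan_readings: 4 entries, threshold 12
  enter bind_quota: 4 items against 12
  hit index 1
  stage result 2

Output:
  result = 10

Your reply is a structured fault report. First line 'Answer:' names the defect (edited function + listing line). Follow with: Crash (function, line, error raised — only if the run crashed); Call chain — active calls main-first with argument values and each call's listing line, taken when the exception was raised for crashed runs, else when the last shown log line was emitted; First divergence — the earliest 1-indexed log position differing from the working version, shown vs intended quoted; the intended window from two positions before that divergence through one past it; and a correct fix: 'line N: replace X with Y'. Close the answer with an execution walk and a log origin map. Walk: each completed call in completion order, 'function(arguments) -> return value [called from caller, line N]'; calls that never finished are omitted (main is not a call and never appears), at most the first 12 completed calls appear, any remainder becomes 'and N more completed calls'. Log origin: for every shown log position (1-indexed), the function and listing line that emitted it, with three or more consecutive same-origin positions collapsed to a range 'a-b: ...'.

Answer: the defect is in scan_readings at line 42.
Core observation: The log first diverges at position 10: the faulty run prints 'stage result 2' where the working version prints 'stage result 24'.
Call chain: main.
First divergence: position 10; shown 'stage result 2' vs intended 'stage result 24'.
Intended log window:
  8: enter bind_quota: 4 items against 12
  9: hit index 1
  10: stage result 24
Execution walk:
  grade_run([7, 12, 5, 5]) -> 12  [called from settle_round, line 25]
  trim_outliers([7, 12, 5, 5], 12) -> 1  [called from settle_round, line 26]
  settle_round([7, 12, 5, 5], 12) -> 12  [called from main, line 48]
  bind_quota([7, 12, 5, 5], 12) -> 1  [called from scan_readings, line 39]
  scan_readings([7, 12, 5, 5], 12) -> 2  [called from main, line 50]
Log origins:
  1 — main, line 47
  2 — grade_run, line 2
  3 — grade_run, line 7
  4 — trim_outliers, line 15
  5 — settle_round, line 27
  6 — main, line 49
  7 — scan_readings, line 38
  8 — bind_quota, line 32
  9 — scan_readings, line 40
  10 — main, line 51
A correct fix: line 42: replace `slot` with `quota`.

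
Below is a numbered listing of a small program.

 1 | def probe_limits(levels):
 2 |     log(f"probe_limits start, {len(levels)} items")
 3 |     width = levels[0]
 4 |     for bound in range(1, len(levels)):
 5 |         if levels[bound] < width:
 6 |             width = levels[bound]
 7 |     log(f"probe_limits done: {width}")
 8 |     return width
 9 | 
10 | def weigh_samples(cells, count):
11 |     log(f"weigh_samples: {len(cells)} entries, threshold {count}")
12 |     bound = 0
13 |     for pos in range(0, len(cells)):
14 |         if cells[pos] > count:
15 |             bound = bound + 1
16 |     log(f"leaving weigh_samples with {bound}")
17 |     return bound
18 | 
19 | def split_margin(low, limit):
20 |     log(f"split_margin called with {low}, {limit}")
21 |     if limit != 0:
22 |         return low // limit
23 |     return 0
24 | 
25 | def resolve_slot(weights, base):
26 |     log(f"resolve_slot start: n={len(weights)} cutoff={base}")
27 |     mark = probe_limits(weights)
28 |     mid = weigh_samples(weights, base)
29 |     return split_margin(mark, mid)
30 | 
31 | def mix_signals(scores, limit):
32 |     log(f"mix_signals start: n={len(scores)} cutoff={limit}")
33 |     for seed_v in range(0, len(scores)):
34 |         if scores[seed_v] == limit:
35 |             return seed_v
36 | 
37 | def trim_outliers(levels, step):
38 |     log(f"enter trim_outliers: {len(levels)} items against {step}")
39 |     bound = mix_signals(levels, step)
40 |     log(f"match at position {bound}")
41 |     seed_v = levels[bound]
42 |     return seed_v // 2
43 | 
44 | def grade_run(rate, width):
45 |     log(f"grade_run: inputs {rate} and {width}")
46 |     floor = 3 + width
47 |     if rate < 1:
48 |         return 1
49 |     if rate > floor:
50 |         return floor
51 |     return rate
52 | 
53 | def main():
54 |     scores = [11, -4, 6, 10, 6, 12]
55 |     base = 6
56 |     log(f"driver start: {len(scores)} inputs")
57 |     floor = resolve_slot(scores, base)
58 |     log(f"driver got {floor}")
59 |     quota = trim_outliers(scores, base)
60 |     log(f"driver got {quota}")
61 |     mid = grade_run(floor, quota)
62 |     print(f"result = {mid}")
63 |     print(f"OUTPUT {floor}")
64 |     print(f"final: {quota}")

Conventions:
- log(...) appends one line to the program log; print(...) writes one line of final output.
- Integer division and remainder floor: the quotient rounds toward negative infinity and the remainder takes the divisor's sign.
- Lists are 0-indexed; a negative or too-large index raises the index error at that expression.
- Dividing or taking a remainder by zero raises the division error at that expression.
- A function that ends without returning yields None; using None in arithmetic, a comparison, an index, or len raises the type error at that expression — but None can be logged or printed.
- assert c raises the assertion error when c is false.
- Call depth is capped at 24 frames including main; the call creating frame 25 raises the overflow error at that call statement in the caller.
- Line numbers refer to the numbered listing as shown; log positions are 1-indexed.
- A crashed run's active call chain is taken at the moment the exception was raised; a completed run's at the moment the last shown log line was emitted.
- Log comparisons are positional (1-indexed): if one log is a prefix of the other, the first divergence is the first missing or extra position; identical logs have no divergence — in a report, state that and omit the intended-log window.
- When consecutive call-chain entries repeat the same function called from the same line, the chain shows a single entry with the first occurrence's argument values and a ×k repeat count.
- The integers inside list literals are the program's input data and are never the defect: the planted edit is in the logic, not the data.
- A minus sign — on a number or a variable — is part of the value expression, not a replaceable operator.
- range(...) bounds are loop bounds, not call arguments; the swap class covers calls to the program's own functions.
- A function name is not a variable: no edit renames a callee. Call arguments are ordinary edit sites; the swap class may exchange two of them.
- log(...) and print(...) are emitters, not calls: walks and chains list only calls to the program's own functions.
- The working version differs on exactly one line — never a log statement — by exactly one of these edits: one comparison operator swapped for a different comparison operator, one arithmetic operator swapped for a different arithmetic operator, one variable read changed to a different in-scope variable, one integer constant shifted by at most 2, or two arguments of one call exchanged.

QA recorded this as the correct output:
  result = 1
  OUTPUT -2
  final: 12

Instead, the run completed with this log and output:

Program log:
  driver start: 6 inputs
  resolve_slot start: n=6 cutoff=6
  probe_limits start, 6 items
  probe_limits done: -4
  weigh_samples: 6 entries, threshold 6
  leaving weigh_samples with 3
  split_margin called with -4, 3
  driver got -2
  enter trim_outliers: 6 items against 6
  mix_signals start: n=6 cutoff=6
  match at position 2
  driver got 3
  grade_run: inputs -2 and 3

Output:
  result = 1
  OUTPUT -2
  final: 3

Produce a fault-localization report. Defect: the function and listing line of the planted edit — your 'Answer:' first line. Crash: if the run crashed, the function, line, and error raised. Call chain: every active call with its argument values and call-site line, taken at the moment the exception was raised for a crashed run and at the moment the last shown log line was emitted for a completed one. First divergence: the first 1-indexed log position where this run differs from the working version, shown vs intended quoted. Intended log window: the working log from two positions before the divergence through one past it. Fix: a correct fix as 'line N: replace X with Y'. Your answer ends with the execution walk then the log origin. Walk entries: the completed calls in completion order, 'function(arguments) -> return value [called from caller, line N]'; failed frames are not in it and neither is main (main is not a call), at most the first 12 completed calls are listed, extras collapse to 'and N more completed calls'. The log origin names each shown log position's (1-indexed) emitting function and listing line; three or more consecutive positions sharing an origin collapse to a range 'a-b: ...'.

Answer: the defect is in trim_outliers at line 42.
Core observation: The log first diverges at position 12: the faulty run prints 'driver got 3' where the working version prints 'driver got 12'.
Call chain: main -> grade_run(-2, 3) (called at line 61).
First divergence: position 12 — the shown line 'driver got 3' should read 'driver got 12'.
Intended log window:
  10: mix_signals start: n=6 cutoff=6
  11: match at position 2
  12: driver got 12
  13: grade_run: inputs -2 and 12
Execution walk:
  probe_limits([11, -4, 6, 10, 6, 12]) -> -4  [called from resolve_slot, line 27]
  weigh_samples([11, -4, 6, 10, 6, 12], 6) -> 3  [called from resolve_slot, line 28]
  split_margin(-4, 3) -> -2  [called from resolve_slot, line 29]
  resolve_slot([11, -4, 6, 10, 6, 12], 6) -> -2  [called from main, line 57]
  mix_signals([11, -4, 6, 10, 6, 12], 6) -> 2  [called from trim_outliers, line 39]
  trim_outliers([11, -4, 6, 10, 6, 12], 6) -> 3  [called from main, line 59]
  grade_run(-2, 3) -> 1  [called from main, line 61]
Origin of each log line:
  1: from main, line 56
  2: from resolve_slot, line 26
  3: from probe_limits, line 2
  4: from probe_limits, line 7
  5: from weigh_samples, line 11
  6: from weigh_samples, line 16
  7: from split_margin, line 20
  8: from main, line 58
  9: from trim_outliers, line 38
  10: from mix_signals, line 32
  11: from trim_outliers, line 40
  12: from main, line 60
  13: from grade_run, line 45
A correct fix: line 42: replace `//` with `*`.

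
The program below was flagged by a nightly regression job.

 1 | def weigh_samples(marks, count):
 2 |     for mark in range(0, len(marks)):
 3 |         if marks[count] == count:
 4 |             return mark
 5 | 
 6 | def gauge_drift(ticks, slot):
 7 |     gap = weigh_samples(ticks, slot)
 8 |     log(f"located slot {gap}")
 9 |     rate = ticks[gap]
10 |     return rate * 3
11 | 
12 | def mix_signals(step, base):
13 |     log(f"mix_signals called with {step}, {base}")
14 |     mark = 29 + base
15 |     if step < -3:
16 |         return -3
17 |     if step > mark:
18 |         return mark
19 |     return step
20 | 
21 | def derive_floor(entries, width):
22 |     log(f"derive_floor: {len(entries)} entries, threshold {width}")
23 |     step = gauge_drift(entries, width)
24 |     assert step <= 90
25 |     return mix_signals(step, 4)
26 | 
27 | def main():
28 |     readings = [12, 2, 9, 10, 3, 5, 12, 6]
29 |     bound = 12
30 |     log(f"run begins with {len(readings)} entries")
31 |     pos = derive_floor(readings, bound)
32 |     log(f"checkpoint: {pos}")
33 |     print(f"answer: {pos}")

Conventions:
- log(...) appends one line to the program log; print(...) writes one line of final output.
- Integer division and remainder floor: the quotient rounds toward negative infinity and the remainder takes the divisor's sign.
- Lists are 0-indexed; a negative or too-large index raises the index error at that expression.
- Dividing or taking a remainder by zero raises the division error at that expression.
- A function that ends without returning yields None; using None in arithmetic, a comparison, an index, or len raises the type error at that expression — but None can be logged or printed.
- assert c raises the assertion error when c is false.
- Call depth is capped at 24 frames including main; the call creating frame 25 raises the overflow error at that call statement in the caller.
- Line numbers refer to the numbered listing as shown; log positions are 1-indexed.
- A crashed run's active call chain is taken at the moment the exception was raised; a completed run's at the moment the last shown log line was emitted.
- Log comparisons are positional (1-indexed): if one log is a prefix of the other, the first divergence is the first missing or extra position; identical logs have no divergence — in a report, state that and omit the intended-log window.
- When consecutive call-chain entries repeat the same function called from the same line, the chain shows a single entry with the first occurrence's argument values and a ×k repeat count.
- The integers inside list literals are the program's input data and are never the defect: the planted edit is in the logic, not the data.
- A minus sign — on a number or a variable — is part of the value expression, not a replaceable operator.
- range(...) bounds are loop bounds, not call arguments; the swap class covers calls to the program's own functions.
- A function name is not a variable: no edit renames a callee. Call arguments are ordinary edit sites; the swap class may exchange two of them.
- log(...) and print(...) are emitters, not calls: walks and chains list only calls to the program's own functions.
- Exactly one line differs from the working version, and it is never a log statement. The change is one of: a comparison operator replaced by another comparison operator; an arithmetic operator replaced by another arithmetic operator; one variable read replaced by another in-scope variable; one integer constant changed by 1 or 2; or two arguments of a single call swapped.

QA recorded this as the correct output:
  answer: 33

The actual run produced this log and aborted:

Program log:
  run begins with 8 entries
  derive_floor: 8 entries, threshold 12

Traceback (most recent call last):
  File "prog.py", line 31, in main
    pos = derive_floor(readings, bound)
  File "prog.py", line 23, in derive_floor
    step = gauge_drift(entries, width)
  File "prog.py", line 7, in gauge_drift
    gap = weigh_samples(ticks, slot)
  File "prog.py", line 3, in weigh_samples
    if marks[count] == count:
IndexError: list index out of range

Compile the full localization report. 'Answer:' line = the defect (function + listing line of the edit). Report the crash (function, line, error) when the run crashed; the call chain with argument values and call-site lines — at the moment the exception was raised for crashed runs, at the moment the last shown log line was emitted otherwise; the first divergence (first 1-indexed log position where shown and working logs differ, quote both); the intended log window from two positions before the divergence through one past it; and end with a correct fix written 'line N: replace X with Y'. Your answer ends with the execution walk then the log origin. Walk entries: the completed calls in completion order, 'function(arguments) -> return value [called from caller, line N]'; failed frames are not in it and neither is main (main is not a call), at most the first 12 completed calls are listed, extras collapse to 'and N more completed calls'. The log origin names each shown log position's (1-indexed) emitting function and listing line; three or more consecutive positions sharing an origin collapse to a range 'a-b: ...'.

Answer: the defect is in weigh_samples at line 3.
Key observation: The log ends early — 2 lines, where the working version next logs 'located slot 0'.
Crash: weigh_samples, line 3, IndexError.
Call chain: main -> derive_floor([12, 2, 9, 10, 3, 5, 12, 6], 12) (called at line 31) -> gauge_drift([12, 2, 9, 10, 3, 5, 12, 6], 12) (called at line 23) -> weigh_samples([12, 2, 9, 10, 3, 5, 12, 6], 12) (called at line 7).
First divergence: position 3 (shown log ended at 2 lines; the working version continues: 'located slot 0').
Intended log window:
  1: run begins with 8 entries
  2: derive_floor: 8 entries, threshold 12
  3: located slot 0
  4: mix_signals called with 36, 4
Execution walk:
  (no call completed)
Log line origins:
  1: logged in main at line 30
  2: logged in derive_floor at line 22
A correct fix: line 3: replace `marks[count]` with `marks[mark]`.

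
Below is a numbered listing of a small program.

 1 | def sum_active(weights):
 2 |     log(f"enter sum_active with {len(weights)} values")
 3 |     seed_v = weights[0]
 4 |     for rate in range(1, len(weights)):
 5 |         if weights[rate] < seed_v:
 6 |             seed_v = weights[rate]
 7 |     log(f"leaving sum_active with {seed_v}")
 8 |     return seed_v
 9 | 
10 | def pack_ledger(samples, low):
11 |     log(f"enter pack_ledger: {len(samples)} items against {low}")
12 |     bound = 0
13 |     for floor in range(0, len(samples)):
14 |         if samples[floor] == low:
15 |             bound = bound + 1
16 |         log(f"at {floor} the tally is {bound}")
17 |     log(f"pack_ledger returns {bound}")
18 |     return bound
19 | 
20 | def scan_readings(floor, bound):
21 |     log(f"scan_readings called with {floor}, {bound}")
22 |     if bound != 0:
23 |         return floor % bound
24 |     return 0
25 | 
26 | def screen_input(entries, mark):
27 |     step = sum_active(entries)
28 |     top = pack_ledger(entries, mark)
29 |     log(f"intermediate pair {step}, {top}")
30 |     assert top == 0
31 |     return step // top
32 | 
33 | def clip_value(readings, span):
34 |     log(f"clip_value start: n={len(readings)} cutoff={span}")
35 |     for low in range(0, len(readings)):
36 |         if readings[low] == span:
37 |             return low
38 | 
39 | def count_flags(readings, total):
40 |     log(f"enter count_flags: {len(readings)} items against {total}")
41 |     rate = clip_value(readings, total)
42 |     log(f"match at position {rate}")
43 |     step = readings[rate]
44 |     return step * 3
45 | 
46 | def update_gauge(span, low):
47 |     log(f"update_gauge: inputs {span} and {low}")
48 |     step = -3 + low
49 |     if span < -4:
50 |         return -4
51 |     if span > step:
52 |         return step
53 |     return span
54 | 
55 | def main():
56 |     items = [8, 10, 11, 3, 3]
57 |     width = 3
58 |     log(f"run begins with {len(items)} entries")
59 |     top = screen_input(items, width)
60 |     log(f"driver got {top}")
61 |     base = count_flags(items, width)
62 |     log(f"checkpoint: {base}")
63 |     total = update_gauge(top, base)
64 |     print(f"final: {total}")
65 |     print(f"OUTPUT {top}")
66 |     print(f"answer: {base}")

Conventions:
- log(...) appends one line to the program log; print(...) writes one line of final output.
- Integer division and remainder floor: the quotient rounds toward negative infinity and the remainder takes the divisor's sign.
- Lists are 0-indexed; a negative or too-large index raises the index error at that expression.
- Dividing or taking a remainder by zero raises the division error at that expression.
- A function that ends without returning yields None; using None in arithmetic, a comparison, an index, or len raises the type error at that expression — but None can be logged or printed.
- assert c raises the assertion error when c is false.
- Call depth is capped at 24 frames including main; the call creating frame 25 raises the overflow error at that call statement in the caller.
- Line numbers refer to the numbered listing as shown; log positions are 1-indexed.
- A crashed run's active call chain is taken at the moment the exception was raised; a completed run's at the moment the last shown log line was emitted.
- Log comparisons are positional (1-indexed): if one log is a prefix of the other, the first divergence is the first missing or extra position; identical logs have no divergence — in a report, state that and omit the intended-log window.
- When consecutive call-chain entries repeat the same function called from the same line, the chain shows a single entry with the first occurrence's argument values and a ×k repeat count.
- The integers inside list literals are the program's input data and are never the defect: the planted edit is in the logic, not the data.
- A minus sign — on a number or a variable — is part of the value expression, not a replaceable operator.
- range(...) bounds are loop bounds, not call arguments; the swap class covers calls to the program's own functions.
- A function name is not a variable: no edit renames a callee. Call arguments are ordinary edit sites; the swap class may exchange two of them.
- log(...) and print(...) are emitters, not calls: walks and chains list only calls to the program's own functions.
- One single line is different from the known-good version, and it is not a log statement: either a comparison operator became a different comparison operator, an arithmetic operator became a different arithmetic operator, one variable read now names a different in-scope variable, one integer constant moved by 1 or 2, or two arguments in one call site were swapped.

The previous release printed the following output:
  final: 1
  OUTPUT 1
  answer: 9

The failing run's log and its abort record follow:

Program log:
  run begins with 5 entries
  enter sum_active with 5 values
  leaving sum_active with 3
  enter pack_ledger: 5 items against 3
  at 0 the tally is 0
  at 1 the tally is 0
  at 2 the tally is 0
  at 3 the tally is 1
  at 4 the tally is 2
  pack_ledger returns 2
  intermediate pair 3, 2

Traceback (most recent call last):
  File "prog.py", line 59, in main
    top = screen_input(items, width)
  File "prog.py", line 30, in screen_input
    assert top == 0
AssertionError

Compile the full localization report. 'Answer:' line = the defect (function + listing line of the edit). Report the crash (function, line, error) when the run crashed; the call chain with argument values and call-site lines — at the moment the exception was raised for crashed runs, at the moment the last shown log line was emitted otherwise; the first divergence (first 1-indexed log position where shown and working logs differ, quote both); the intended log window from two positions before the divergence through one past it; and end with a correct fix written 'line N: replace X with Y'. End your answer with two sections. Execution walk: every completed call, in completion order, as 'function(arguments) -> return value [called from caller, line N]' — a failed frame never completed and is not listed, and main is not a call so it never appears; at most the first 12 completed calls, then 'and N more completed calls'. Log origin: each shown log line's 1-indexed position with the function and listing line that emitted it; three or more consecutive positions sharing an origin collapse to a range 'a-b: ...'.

Answer: the defect is in screen_input at line 30.
Core observation: A complete run would log 'driver got 1' next, but this one stopped at 11 lines.
Crash: screen_input, line 30, AssertionError.
Call chain: main -> screen_input([8, 10, 11, 3, 3], 3) (called at line 59).
First divergence: position 12 — after 11 matching lines the faulty run goes silent; intended next line 'driver got 1'.
Intended log window:
  10: pack_ledger returns 2
  11: intermediate pair 3, 2
  12: driver got 1
  13: enter count_flags: 5 items against 3
Execution walk:
  sum_active([8, 10, 11, 3, 3]) -> 3  [called from screen_input, line 27]
  pack_ledger([8, 10, 11, 3, 3], 3) -> 2  [called from screen_input, line 28]
Log origin:
  1: logged in main at line 58
  2: logged in sum_active at line 2
  3: logged in sum_active at line 7
  4: logged in pack_ledger at line 11
  5-9: logged in pack_ledger at line 16
  10: logged in pack_ledger at line 17
  11: logged in screen_input at line 29
A correct fix: line 30: replace `==` with `>`.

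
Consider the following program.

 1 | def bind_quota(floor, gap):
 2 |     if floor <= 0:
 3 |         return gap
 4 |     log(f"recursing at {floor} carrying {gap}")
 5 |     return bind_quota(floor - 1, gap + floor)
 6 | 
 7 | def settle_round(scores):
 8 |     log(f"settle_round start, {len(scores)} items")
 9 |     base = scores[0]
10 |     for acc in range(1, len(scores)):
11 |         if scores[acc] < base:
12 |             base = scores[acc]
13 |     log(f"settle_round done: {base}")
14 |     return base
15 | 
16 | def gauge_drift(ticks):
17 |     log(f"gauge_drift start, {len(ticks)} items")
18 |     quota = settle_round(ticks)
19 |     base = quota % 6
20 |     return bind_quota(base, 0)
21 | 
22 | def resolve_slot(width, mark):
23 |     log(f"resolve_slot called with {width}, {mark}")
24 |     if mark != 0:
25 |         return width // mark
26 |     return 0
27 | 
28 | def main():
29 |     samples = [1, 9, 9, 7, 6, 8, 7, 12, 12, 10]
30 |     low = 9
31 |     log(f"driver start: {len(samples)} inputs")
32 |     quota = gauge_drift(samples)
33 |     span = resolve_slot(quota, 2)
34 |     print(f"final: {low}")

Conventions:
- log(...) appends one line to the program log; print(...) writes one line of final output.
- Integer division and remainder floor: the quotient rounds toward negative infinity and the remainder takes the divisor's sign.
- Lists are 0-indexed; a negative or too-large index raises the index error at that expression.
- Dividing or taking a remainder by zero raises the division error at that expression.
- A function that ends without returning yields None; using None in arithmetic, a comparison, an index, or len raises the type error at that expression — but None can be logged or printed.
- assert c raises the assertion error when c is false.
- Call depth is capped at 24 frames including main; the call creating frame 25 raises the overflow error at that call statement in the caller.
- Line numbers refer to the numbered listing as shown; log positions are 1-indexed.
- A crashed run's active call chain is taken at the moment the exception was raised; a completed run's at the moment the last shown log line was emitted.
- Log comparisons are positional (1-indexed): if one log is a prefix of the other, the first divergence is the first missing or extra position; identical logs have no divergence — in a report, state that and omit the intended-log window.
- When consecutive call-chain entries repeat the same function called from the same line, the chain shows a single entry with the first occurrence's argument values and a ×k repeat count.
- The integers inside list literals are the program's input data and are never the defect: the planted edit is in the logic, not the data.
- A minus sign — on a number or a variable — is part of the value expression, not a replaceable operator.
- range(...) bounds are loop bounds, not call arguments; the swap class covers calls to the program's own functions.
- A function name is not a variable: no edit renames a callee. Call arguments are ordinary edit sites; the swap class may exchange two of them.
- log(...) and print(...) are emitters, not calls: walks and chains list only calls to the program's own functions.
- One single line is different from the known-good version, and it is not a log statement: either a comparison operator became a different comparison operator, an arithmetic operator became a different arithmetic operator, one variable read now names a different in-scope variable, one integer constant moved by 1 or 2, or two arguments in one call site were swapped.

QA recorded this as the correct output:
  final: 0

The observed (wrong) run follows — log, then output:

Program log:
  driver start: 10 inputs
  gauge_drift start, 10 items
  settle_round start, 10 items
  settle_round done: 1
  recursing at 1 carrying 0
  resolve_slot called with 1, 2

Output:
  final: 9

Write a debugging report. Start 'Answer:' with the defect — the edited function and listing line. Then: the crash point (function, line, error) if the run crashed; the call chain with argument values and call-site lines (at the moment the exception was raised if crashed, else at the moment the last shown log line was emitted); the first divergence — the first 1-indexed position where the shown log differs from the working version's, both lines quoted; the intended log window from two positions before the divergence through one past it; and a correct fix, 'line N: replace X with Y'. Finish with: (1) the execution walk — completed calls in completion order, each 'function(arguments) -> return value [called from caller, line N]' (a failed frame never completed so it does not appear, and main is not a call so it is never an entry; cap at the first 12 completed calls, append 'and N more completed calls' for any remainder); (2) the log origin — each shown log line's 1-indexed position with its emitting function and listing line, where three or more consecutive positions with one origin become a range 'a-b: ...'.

Answer: the defect is in main at line 34.
Key observation: Every logged value matches the working version; the printed result is what differs.
Call chain: main -> resolve_slot(1, 2) (called at line 33).
First divergence: none; the two logs match at every position.
Execution walk:
  settle_round([1, 9, 9, 7, 6, 8, 7, 12, 12, 10]) -> 1  [called from gauge_drift, line 18]
  bind_quota(0, 1) -> 1  [called from bind_quota, line 5]
  bind_quota(1, 0) -> 1  [called from gauge_drift, line 20]
  gauge_drift([1, 9, 9, 7, 6, 8, 7, 12, 12, 10]) -> 1  [called from main, line 32]
  resolve_slot(1, 2) -> 0  [called from main, line 33]
Log origin:
  1: emitted by main (line 31)
  2: emitted by gauge_drift (line 17)
  3: emitted by settle_round (line 8)
  4: emitted by settle_round (line 13)
  5: emitted by bind_quota (line 4)
  6: emitted by resolve_slot (line 23)
A correct fix: line 34: replace `low` with `span`.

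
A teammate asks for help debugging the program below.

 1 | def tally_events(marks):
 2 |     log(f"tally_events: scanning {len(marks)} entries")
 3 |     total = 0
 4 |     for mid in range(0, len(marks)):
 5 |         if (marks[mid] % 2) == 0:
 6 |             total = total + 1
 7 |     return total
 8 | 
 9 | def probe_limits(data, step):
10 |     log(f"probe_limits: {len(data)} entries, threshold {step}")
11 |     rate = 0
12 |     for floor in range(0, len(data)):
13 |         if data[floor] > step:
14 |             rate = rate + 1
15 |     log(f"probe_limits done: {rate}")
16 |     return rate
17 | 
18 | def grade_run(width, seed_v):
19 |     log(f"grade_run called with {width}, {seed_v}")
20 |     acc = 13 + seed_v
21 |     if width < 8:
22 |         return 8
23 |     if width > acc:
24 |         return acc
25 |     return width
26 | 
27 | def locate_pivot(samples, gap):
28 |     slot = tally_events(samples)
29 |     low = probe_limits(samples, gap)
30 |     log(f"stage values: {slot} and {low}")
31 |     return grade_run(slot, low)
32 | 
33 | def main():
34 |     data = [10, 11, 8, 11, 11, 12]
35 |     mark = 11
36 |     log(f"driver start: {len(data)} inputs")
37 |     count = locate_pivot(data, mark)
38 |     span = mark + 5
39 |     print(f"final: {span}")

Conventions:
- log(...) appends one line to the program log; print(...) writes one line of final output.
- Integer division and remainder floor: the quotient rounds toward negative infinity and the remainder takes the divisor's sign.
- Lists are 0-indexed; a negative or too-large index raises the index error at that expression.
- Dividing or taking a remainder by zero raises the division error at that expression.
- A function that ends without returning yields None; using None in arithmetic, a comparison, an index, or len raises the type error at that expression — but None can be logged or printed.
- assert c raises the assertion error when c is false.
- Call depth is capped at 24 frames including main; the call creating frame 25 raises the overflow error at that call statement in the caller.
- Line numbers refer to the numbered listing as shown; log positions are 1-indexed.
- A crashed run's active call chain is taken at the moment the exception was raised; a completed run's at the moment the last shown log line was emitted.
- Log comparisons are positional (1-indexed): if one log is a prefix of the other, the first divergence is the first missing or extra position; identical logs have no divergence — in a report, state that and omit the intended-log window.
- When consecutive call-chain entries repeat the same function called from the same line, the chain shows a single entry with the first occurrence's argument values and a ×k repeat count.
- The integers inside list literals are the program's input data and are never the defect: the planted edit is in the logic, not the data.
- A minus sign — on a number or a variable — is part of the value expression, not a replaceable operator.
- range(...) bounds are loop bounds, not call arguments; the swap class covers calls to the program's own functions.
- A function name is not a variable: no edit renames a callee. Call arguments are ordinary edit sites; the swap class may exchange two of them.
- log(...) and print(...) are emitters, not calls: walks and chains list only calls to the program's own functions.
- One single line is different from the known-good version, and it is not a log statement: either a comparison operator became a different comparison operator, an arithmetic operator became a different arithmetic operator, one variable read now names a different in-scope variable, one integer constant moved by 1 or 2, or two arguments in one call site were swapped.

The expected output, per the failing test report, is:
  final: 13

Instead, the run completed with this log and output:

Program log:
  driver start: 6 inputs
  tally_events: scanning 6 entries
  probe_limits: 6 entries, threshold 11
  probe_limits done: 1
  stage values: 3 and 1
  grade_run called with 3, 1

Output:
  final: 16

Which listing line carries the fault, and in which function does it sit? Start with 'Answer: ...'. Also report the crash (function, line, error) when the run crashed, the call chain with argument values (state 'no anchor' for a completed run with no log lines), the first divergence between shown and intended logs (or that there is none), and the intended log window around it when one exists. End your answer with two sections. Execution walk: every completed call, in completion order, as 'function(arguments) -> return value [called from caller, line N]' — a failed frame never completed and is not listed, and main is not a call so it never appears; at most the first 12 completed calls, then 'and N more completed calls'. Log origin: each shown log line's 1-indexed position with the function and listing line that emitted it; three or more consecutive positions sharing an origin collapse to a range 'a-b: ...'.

Answer: the defect is in main at line 38.
Key observation: Nothing in the log betrays the bug — only the output does.
Call chain: main -> locate_pivot([10, 11, 8, 11, 11, 12], 11) (called at line 37) -> grade_run(3, 1) (called at line 31).
First divergence: there is none — every log position agrees.
Execution walk:
  tally_events([10, 11, 8, 11, 11, 12]) -> 3  [called from locate_pivot, line 28]
  probe_limits([10, 11, 8, 11, 11, 12], 11) -> 1  [called from locate_pivot, line 29]
  grade_run(3, 1) -> 8  [called from locate_pivot, line 31]
  locate_pivot([10, 11, 8, 11, 11, 12], 11) -> 8  [called from main, line 37]
Origin of each log line:
  1 — main, line 36
  2 — tally_events, line 2
  3 — probe_limits, line 10
  4 — probe_limits, line 15
  5 — locate_pivot, line 30
  6 — grade_run, line 19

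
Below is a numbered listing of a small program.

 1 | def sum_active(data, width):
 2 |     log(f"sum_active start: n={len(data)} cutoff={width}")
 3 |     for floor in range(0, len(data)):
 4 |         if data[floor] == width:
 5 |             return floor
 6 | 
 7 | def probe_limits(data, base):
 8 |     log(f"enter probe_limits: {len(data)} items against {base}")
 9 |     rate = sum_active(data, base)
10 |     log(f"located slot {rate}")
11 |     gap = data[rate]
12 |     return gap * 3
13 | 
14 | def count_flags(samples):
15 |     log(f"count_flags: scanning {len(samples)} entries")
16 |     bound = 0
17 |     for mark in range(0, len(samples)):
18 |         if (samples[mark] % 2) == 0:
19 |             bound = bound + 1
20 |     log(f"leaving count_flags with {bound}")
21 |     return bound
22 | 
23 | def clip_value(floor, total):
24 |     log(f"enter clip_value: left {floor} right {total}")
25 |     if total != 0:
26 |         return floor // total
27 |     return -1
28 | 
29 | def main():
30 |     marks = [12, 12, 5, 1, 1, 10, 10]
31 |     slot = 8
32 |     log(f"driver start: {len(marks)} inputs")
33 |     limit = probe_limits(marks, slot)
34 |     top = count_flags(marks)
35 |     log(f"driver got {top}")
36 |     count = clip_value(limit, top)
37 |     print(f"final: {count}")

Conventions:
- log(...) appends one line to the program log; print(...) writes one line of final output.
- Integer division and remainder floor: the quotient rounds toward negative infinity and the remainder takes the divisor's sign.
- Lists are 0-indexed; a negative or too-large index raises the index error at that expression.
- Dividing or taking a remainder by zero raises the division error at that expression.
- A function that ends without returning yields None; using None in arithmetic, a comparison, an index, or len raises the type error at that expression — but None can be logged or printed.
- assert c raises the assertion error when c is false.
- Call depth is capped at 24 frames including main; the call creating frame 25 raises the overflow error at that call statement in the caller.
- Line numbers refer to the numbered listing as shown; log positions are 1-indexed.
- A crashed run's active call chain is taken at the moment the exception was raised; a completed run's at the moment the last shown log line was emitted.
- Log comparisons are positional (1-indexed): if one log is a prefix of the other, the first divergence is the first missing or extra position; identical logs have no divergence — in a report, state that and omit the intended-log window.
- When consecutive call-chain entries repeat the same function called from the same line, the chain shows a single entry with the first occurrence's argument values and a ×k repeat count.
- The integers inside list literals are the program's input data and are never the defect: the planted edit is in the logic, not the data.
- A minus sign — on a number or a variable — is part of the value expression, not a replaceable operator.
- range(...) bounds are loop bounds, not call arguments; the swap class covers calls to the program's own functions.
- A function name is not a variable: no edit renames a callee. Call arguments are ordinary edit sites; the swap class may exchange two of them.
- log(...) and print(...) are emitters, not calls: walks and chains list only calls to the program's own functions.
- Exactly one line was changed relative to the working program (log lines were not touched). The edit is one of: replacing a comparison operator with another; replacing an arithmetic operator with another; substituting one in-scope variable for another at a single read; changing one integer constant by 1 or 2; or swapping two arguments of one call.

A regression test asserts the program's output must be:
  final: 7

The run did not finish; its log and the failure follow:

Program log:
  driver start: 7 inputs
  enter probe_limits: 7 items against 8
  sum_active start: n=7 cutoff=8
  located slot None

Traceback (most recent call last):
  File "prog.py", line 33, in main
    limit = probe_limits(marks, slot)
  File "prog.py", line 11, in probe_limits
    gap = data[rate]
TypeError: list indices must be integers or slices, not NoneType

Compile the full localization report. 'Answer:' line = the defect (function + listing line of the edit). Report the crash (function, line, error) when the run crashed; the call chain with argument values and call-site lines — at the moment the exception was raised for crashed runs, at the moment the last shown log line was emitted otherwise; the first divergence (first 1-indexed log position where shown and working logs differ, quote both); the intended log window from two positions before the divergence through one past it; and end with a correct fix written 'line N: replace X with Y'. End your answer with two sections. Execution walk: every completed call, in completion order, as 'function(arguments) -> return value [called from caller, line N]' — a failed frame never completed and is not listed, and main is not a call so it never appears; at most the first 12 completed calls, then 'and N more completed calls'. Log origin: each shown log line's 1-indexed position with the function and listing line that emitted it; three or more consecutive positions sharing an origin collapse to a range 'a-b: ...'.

Answer: the defect is in main at line 31.
Key fact: The log first diverges at position 2: the faulty run prints 'enter probe_limits: 7 items against 8' where the working version prints 'enter probe_limits: 7 items against 10'.
Crash: probe_limits, line 11, TypeError.
Call chain: main -> probe_limits([12, 12, 5, 1, 1, 10, 10], 8) (called at line 33).
First divergence: at position 2 the run shows 'enter probe_limits: 7 items against 8' where the working version logs 'enter probe_limits: 7 items against 10'.
Intended log window:
  1: driver start: 7 inputs
  2: enter probe_limits: 7 items against 10
  3: sum_active start: n=7 cutoff=10
Execution walk:
  sum_active([12, 12, 5, 1, 1, 10, 10], 8) -> None  [called from probe_limits, line 9]
Origin of each log line:
  1: emitted by main (line 32)
  2: emitted by probe_limits (line 8)
  3: emitted by sum_active (line 2)
  4: emitted by probe_limits (line 10)
A correct fix: line 31: replace `8` with `10`.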